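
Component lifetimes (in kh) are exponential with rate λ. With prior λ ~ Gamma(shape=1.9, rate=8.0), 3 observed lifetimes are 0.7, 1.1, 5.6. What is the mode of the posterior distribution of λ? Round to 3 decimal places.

Σ times = 7.4. Posterior: Gamma(shape = 1.9+3 = 4.9, rate = 8.0+7.4 = 15.4).
Mode = (α−1)/β = 3.9/15.4 = 0.253.
Mean = α/β = 4.9/15.4 = 0.318.
This is the posterior mode — the MAP estimate.

0.253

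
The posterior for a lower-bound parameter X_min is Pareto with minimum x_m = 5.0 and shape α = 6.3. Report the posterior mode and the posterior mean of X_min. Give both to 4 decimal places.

The Pareto density is strictly decreasing on [x_m, ∞), so the mode is x_m = 5.0000.
Mean = α·x_m/(α−1) = 6.3·5.0/5.3 = 5.9434.

MAP: 5.0000. Posterior mean: 5.9434.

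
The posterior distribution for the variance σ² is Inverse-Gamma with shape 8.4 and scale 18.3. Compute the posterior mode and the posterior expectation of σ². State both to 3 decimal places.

posterior mode = 1.947, posterior expectation = 2.473

Mode = β/(α+1) = 18.3/9.4 = 1.947.
Mean = β/(α−1) = 18.3/7.4 = 2.473.
Mean > mode: the posterior has a right tail.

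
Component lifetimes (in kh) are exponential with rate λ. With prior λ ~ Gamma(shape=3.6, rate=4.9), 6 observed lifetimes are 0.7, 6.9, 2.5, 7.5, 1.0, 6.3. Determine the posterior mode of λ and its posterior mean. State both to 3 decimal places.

Σ times = 24.9. Posterior: Gamma(shape = 3.6+6 = 9.6, rate = 4.9+24.9 = 29.8).
Mode = (α−1)/β = 8.6/29.8 = 0.289.
Mean = α/β = 9.6/29.8 = 0.322.

MAP = 0.289, posterior mean = 0.322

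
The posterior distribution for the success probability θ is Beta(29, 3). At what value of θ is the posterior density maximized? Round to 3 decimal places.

Mode = (29−1)/(29+3−2) = 28/30 = 0.933.
Mean = 29/(29+3) = 29/32 = 0.906.
This is the posterior mode — the MAP estimate.

0.933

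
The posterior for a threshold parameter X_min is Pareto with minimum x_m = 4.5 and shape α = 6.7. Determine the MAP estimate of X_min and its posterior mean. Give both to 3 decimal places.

The Pareto density is strictly decreasing on [x_m, ∞), so the mode is x_m = 4.500.
Mean = α·x_m/(α−1) = 6.7·4.5/5.7 = 5.289.

MAP: 4.500. Posterior mean: 5.289.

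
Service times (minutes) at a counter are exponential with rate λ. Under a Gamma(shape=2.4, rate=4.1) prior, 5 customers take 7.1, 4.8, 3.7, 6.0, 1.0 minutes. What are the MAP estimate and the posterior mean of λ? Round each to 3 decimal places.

MAP estimate = 0.240, posterior mean = 0.277

Σ times = 22.6. Posterior: Gamma(shape = 2.4+5 = 7.4, rate = 4.1+22.6 = 26.7).
Mode = (α−1)/β = 6.4/26.7 = 0.240.
Mean = α/β = 7.4/26.7 = 0.277.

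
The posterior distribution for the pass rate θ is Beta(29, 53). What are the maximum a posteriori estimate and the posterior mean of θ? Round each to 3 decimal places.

Mode = (29−1)/(29+53−2) = 28/80 = 0.350.
Mean = 29/(29+53) = 29/82 = 0.354.

MAP = 0.350, posterior mean = 0.354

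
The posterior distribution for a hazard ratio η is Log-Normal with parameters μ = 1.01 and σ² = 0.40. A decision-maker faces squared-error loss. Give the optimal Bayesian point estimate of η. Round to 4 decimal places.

3.3535

Mode = exp(μ − σ²) = exp(0.61) = 1.8404.
Mean = exp(μ + σ²/2) = exp(1.210) = 3.3535.
Squared-error loss ⇒ the optimal estimator is the posterior mean.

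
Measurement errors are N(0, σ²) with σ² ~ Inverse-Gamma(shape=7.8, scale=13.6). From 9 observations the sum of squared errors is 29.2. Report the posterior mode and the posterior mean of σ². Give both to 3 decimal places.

σ²_MAP = 2.120, E[σ²|data] = 2.496

Posterior: Inverse-Gamma(shape = 7.8+9/2 = 12.3, scale = 13.6+29.2/2 = 28.2).
Mode = β/(α+1) = 28.2/13.3 = 2.120.
Mean = β/(α−1) = 28.2/11.3 = 2.496.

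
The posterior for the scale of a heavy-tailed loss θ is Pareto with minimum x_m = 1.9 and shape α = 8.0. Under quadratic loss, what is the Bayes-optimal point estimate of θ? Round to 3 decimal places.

The Pareto density is strictly decreasing on [x_m, ∞), so the mode is x_m = 1.900.
Mean = α·x_m/(α−1) = 8.0·1.9/7.0 = 2.171.
Quadratic loss ⇒ the optimal estimator is the posterior mean.

2.171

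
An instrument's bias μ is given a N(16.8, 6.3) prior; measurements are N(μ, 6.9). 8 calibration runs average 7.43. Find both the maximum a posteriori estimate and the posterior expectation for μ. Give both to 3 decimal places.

maximum a posteriori estimate = 8.558, posterior expectation = 8.558

Posterior for μ is Normal. Precision-weighted mean: (1/6.3·16.8 + 8/6.9·7.43) / (1/6.3 + 8/6.9) = 8.558.
A Normal posterior is symmetric, so mode = mean.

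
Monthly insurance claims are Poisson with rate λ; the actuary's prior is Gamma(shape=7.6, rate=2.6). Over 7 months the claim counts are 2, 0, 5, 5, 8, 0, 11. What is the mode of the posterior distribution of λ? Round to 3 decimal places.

Σ counts = 31. Posterior: Gamma(shape = 7.6+31 = 38.6, rate = 2.6+7 = 9.6).
Mode = (α−1)/β = 37.6/9.6 = 3.917.
Mean = α/β = 38.6/9.6 = 4.021.
This is the posterior mode — the MAP estimate.

3.917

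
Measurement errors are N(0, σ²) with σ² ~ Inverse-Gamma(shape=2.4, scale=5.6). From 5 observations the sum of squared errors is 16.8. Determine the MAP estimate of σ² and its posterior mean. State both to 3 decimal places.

Posterior: Inverse-Gamma(shape = 2.4+5/2 = 4.9, scale = 5.6+16.8/2 = 14.0).
Mode = β/(α+1) = 14.0/5.9 = 2.373.
Mean = β/(α−1) = 14.0/3.9 = 3.590.

MAP = 2.373; posterior mean = 3.590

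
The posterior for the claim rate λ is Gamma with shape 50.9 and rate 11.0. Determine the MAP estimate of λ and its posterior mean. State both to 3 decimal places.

Mode = (α−1)/β = 49.9/11.0 = 4.536.
Mean = α/β = 50.9/11.0 = 4.627.
The mean is pulled above the mode by the posterior's right skew.

MAP estimate = 4.536, posterior mean = 4.627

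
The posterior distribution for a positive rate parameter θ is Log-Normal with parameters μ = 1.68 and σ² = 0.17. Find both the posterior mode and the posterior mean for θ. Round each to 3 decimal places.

MAP: 4.527. Posterior mean: 5.842.

Mode = exp(μ − σ²) = exp(1.51) = 4.527.
Mean = exp(μ + σ²/2) = exp(1.765) = 5.842.
The posterior is right-skewed, so the mean exceeds the mode.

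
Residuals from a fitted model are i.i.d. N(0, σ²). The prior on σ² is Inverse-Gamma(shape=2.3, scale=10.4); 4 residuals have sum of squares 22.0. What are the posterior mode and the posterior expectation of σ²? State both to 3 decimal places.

Posterior: Inverse-Gamma(shape = 2.3+4/2 = 4.3, scale = 10.4+22.0/2 = 21.4).
Mode = β/(α+1) = 21.4/5.3 = 4.038.
Mean = β/(α−1) = 21.4/3.3 = 6.485.
Mean > mode: the posterior has a right tail.

MAP = 4.038, posterior mean = 6.485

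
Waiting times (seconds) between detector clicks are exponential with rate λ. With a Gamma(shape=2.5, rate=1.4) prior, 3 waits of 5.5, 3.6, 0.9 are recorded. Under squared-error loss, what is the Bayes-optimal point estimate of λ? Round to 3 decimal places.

0.482

Σ times = 10.0. Posterior: Gamma(shape = 2.5+3 = 5.5, rate = 1.4+10.0 = 11.4).
Mode = (α−1)/β = 4.5/11.4 = 0.395.
Mean = α/β = 5.5/11.4 = 0.482.
Squared-error loss ⇒ the optimal estimator is the posterior mean.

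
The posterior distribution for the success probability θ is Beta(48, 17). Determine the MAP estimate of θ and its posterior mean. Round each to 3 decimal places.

θ_MAP = 0.746, E[θ|data] = 0.738

Mode = (48−1)/(48+17−2) = 47/63 = 0.746.
Mean = 48/(48+17) = 48/65 = 0.738.
Left-skewed posterior ⇒ mean < mode.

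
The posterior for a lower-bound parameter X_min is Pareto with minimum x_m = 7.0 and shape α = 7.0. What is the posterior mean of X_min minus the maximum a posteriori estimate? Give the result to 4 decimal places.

1.1667

The Pareto density is strictly decreasing on [x_m, ∞), so the mode is x_m = 7.0000.
Mean = α·x_m/(α−1) = 7.0·7.0/6.0 = 8.1667.
Difference = 8.1667 − 7.0000 = 1.1667.
Right-skewed posterior ⇒ mode < mean.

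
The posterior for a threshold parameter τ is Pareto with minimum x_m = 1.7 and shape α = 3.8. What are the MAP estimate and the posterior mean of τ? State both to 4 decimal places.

The Pareto density is strictly decreasing on [x_m, ∞), so the mode is x_m = 1.7000.
Mean = α·x_m/(α−1) = 3.8·1.7/2.8 = 2.3071.
The posterior is right-skewed, so the mean exceeds the mode.

τ_MAP = 1.7000, E[τ|data] = 2.3071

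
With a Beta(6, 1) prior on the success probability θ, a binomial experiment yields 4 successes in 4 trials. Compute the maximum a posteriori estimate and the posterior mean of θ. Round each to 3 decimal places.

MAP = 1.000, posterior mean = 0.909

Posterior: Beta(6+4, 1+0) = Beta(10, 1).
Since β = 1 ≤ 1 and α > 1, the Beta density is monotone increasing on [0,1]; the mode is at 1.
Mean = 10/(10+1) = 0.909.
The mean is pulled below the mode by the posterior's left skew.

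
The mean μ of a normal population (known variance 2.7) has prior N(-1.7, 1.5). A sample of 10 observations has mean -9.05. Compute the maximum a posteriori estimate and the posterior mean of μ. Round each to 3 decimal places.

Posterior for μ is Normal. Precision-weighted mean: (1/1.5·-1.7 + 10/2.7·-9.05) / (1/1.5 + 10/2.7) = -7.929.
A Normal posterior is symmetric, so mode = mean.

μ_MAP = -7.929, E[μ|data] = -7.929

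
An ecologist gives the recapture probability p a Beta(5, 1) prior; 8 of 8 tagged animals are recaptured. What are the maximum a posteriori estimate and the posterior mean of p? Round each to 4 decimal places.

MAP: 1.0000. Posterior mean: 0.9286.

Posterior: Beta(5+8, 1+0) = Beta(13, 1).
Since β = 1 ≤ 1 and α > 1, the Beta density is monotone increasing on [0,1]; the mode is at 1.
Mean = 13/(13+1) = 0.9286.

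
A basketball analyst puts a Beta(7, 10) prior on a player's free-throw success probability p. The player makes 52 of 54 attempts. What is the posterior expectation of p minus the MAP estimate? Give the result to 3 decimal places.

Posterior: Beta(7+52, 10+2) = Beta(59, 12).
Mode = (59−1)/(59+12−2) = 58/69 = 0.841.
Mean = 59/(59+12) = 59/71 = 0.831.
Difference = 0.831 − 0.841 = -0.010.

-0.010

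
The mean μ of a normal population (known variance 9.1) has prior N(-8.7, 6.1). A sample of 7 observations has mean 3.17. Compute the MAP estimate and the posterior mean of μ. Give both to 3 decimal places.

MAP: 1.085. Posterior mean: 1.085.

Posterior for μ is Normal. Precision-weighted mean: (1/6.1·-8.7 + 7/9.1·3.17) / (1/6.1 + 7/9.1) = 1.085.
A Normal posterior is symmetric, so mode = mean.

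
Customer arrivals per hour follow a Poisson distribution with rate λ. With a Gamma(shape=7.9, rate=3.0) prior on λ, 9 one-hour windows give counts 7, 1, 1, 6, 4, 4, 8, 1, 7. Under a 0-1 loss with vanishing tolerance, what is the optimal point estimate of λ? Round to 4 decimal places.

Σ counts = 39. Posterior: Gamma(shape = 7.9+39 = 46.9, rate = 3.0+9 = 12.0).
Mode = (α−1)/β = 45.9/12.0 = 3.8250.
Mean = α/β = 46.9/12.0 = 3.9083.
This is the posterior mode — the MAP estimate.

3.8250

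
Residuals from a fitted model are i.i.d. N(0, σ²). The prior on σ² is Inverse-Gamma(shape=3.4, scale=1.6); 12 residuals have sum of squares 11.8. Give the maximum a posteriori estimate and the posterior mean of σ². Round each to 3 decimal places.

Posterior: Inverse-Gamma(shape = 3.4+12/2 = 9.4, scale = 1.6+11.8/2 = 7.5).
Mode = β/(α+1) = 7.5/10.4 = 0.721.
Mean = β/(α−1) = 7.5/8.4 = 0.893.

MAP = 0.721, posterior mean = 0.893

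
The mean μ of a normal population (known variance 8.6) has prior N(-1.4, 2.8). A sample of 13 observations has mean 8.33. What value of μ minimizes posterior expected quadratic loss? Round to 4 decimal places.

Posterior for μ is Normal. Precision-weighted mean: (1/2.8·-1.4 + 13/8.6·8.33) / (1/2.8 + 13/8.6) = 6.4705.
A Normal posterior is symmetric, so mode = mean.
Quadratic loss ⇒ the optimal estimator is the posterior mean.

6.4705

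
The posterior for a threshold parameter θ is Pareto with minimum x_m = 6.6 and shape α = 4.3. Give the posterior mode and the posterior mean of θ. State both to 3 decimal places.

The Pareto density is strictly decreasing on [x_m, ∞), so the mode is x_m = 6.600.
Mean = α·x_m/(α−1) = 4.3·6.6/3.3 = 8.600.
The posterior is right-skewed, so the mean exceeds the mode.

posterior mode = 6.600, posterior mean = 8.600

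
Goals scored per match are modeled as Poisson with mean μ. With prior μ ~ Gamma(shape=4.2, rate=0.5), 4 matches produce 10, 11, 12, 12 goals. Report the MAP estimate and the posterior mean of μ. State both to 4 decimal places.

MAP estimate = 10.7111, posterior mean = 10.9333

Σ counts = 45. Posterior: Gamma(shape = 4.2+45 = 49.2, rate = 0.5+4 = 4.5).
Mode = (α−1)/β = 48.2/4.5 = 10.7111.
Mean = α/β = 49.2/4.5 = 10.9333.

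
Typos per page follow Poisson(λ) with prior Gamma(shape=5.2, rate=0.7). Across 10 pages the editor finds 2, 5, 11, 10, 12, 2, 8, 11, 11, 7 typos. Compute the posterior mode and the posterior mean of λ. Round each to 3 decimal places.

Σ counts = 79. Posterior: Gamma(shape = 5.2+79 = 84.2, rate = 0.7+10 = 10.7).
Mode = (α−1)/β = 83.2/10.7 = 7.776.
Mean = α/β = 84.2/10.7 = 7.869.

MAP = 7.776, posterior mean = 7.869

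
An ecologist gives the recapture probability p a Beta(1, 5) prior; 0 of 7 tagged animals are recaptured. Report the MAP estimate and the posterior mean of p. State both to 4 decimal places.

p_MAP = 0.0000, E[p|data] = 0.0769

Posterior: Beta(1+0, 5+7) = Beta(1, 12).
Since α = 1 ≤ 1 and β > 1, the Beta density is monotone decreasing on [0,1]; the mode is at 0.
Mean = 1/(1+12) = 0.0769.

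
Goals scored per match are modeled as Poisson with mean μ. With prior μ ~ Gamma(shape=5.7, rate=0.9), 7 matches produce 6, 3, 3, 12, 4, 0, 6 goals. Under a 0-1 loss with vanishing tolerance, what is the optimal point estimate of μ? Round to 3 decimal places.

Σ counts = 34. Posterior: Gamma(shape = 5.7+34 = 39.7, rate = 0.9+7 = 7.9).
Mode = (α−1)/β = 38.7/7.9 = 4.899.
Mean = α/β = 39.7/7.9 = 5.025.
This is the posterior mode — the MAP estimate.

4.899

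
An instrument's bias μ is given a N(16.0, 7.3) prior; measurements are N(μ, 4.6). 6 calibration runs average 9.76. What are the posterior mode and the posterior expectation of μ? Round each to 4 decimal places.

MAP = 10.3531, posterior mean = 10.3531

Posterior for μ is Normal. Precision-weighted mean: (1/7.3·16.0 + 6/4.6·9.76) / (1/7.3 + 6/4.6) = 10.3531.
A Normal posterior is symmetric, so mode = mean.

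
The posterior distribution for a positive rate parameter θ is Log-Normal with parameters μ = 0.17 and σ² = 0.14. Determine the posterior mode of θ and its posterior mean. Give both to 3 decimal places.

Mode = exp(μ − σ²) = exp(0.03) = 1.030.
Mean = exp(μ + σ²/2) = exp(0.240) = 1.271.
Right-skewed posterior ⇒ mode < mean.

MAP = 1.030, posterior mean = 1.271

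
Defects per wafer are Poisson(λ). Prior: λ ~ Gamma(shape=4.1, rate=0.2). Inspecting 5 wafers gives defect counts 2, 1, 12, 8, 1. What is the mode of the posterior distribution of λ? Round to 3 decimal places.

5.212

Σ counts = 24. Posterior: Gamma(shape = 4.1+24 = 28.1, rate = 0.2+5 = 5.2).
Mode = (α−1)/β = 27.1/5.2 = 5.212.
Mean = α/β = 28.1/5.2 = 5.404.
This is the posterior mode — the MAP estimate.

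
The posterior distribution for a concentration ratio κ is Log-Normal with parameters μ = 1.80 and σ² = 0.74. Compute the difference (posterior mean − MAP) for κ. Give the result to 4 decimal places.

5.8719

Mode = exp(μ − σ²) = exp(1.06) = 2.8864.
Mean = exp(μ + σ²/2) = exp(2.170) = 8.7583.
Difference = 8.7583 − 2.8864 = 5.8719.
The mean is pulled above the mode by the posterior's right skew.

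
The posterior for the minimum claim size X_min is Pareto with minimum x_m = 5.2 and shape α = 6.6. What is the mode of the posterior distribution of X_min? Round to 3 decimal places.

5.200

The Pareto density is strictly decreasing on [x_m, ∞), so the mode is x_m = 5.200.
Mean = α·x_m/(α−1) = 6.6·5.2/5.6 = 6.129.
This is the posterior mode — the MAP estimate.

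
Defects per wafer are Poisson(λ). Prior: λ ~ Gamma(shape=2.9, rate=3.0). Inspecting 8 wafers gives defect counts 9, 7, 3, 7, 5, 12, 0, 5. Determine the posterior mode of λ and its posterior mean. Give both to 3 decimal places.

λ_MAP = 4.536, E[λ|data] = 4.627

Σ counts = 48. Posterior: Gamma(shape = 2.9+48 = 50.9, rate = 3.0+8 = 11.0).
Mode = (α−1)/β = 49.9/11.0 = 4.536.
Mean = α/β = 50.9/11.0 = 4.627.
The posterior is right-skewed, so the mean exceeds the mode.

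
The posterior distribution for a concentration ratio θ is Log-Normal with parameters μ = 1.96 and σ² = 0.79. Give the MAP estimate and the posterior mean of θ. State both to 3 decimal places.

MAP = 3.222; posterior mean = 10.538

Mode = exp(μ − σ²) = exp(1.17) = 3.222.
Mean = exp(μ + σ²/2) = exp(2.355) = 10.538.
Right-skewed posterior ⇒ mode < mean.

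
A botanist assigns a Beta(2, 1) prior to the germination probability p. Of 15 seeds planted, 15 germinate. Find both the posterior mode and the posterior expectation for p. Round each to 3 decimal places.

posterior mode = 1.000, posterior expectation = 0.944

Posterior: Beta(2+15, 1+0) = Beta(17, 1).
Since β = 1 ≤ 1 and α > 1, the Beta density is monotone increasing on [0,1]; the mode is at 1.
Mean = 17/(17+1) = 0.944.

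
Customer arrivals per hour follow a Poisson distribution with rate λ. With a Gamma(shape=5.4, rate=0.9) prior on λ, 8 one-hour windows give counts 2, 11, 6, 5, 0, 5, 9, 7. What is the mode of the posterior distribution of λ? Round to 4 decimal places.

5.5506

Σ counts = 45. Posterior: Gamma(shape = 5.4+45 = 50.4, rate = 0.9+8 = 8.9).
Mode = (α−1)/β = 49.4/8.9 = 5.5506.
Mean = α/β = 50.4/8.9 = 5.6629.
This is the posterior mode — the MAP estimate.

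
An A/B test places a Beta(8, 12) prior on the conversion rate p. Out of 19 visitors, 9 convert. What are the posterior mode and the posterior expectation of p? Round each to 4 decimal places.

posterior mode = 0.4324, posterior expectation = 0.4359

Posterior: Beta(8+9, 12+10) = Beta(17, 22).
Mode = (17−1)/(17+22−2) = 16/37 = 0.4324.
Mean = 17/(17+22) = 17/39 = 0.4359.
Mean > mode: the posterior has a right tail.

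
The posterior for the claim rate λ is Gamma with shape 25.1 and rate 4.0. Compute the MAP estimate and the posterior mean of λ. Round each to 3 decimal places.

Mode = (α−1)/β = 24.1/4.0 = 6.025.
Mean = α/β = 25.1/4.0 = 6.275.

λ_MAP = 6.025, E[λ|data] = 6.275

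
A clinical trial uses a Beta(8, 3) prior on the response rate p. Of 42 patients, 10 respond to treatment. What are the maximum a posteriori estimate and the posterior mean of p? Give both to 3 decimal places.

maximum a posteriori estimate = 0.333, posterior mean = 0.340

Posterior: Beta(8+10, 3+32) = Beta(18, 35).
Mode = (18−1)/(18+35−2) = 17/51 = 0.333.
Mean = 18/(18+35) = 18/53 = 0.340.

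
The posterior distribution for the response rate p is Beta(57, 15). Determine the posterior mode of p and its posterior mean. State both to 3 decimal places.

MAP: 0.800. Posterior mean: 0.792.

Mode = (57−1)/(57+15−2) = 56/70 = 0.800.
Mean = 57/(57+15) = 57/72 = 0.792.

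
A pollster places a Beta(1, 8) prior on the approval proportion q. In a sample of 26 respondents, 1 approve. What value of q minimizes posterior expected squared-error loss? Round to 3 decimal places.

Posterior: Beta(1+1, 8+25) = Beta(2, 33).
Mode = (2−1)/(2+33−2) = 1/33 = 0.030.
Mean = 2/(2+33) = 2/35 = 0.057.
Squared-error loss ⇒ the optimal estimator is the posterior mean.

0.057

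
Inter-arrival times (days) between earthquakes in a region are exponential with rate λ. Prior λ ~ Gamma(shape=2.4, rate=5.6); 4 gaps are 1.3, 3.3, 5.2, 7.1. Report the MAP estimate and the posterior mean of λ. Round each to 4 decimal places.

Σ times = 16.9. Posterior: Gamma(shape = 2.4+4 = 6.4, rate = 5.6+16.9 = 22.5).
Mode = (α−1)/β = 5.4/22.5 = 0.2400.
Mean = α/β = 6.4/22.5 = 0.2844.
The mean is pulled above the mode by the posterior's right skew.

MAP = 0.2400; posterior mean = 0.2844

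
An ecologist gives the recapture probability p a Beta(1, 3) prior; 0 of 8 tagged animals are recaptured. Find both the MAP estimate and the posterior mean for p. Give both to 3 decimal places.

MAP = 0.000; posterior mean = 0.083

Posterior: Beta(1+0, 3+8) = Beta(1, 11).
Since α = 1 ≤ 1 and β > 1, the Beta density is monotone decreasing on [0,1]; the mode is at 0.
Mean = 1/(1+11) = 0.083.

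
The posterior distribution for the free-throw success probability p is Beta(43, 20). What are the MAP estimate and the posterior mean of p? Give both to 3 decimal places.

Mode = (43−1)/(43+20−2) = 42/61 = 0.689.
Mean = 43/(43+20) = 43/63 = 0.683.
Left-skewed posterior ⇒ mean < mode.

MAP = 0.689, posterior mean = 0.683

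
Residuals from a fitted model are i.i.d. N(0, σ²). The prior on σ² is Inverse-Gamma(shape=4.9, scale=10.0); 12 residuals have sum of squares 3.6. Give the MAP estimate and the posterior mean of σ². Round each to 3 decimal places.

Posterior: Inverse-Gamma(shape = 4.9+12/2 = 10.9, scale = 10.0+3.6/2 = 11.8).
Mode = β/(α+1) = 11.8/11.9 = 0.992.
Mean = β/(α−1) = 11.8/9.9 = 1.192.

MAP: 0.992. Posterior mean: 1.192.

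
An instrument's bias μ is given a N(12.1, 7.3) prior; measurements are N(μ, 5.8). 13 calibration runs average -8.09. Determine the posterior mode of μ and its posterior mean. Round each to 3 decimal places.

Posterior for μ is Normal. Precision-weighted mean: (1/7.3·12.1 + 13/5.8·-8.09) / (1/7.3 + 13/5.8) = -6.927.
A Normal posterior is symmetric, so mode = mean.

posterior mode = -6.927, posterior mean = -6.927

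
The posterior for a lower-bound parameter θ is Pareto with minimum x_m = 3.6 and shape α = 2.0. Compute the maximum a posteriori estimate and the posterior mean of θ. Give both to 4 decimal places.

The Pareto density is strictly decreasing on [x_m, ∞), so the mode is x_m = 3.6000.
Mean = α·x_m/(α−1) = 2.0·3.6/1.0 = 7.2000.

maximum a posteriori estimate = 3.6000, posterior mean = 7.2000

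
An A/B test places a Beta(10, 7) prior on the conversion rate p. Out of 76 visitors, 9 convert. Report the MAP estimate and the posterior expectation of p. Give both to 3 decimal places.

Posterior: Beta(10+9, 7+67) = Beta(19, 74).
Mode = (19−1)/(19+74−2) = 18/91 = 0.198.
Mean = 19/(19+74) = 19/93 = 0.204.

MAP = 0.198; posterior mean = 0.204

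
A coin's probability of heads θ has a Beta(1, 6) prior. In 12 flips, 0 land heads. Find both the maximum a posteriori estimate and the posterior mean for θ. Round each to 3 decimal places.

Posterior: Beta(1+0, 6+12) = Beta(1, 18).
Since α = 1 ≤ 1 and β > 1, the Beta density is monotone decreasing on [0,1]; the mode is at 0.
Mean = 1/(1+18) = 0.053.
The mean is pulled above the mode by the posterior's right skew.

θ_MAP = 0.000, E[θ|data] = 0.053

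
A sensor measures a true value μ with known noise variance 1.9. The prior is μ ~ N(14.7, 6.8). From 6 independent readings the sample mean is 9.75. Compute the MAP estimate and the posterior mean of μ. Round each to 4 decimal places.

μ_MAP = 9.9703, E[μ|data] = 9.9703

Posterior for μ is Normal. Precision-weighted mean: (1/6.8·14.7 + 6/1.9·9.75) / (1/6.8 + 6/1.9) = 9.9703.
A Normal posterior is symmetric, so mode = mean.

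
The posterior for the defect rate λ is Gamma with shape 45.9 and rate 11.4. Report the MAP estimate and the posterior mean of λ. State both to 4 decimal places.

Mode = (α−1)/β = 44.9/11.4 = 3.9386.
Mean = α/β = 45.9/11.4 = 4.0263.
The mean is pulled above the mode by the posterior's right skew.

MAP: 3.9386. Posterior mean: 4.0263.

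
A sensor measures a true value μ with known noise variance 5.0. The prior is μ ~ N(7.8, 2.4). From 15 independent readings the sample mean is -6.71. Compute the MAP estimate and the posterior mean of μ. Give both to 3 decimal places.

μ_MAP = -4.940, E[μ|data] = -4.940

Posterior for μ is Normal. Precision-weighted mean: (1/2.4·7.8 + 15/5.0·-6.71) / (1/2.4 + 15/5.0) = -4.940.
A Normal posterior is symmetric, so mode = mean.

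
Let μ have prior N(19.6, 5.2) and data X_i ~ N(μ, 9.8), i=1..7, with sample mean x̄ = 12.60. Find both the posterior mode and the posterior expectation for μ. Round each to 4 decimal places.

posterior mode = 14.0848, posterior expectation = 14.0848

Posterior for μ is Normal. Precision-weighted mean: (1/5.2·19.6 + 7/9.8·12.60) / (1/5.2 + 7/9.8) = 14.0848.
A Normal posterior is symmetric, so mode = mean.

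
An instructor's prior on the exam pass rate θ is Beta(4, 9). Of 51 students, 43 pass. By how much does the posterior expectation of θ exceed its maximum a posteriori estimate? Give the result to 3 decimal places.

Posterior: Beta(4+43, 9+8) = Beta(47, 17).
Mode = (47−1)/(47+17−2) = 46/62 = 0.742.
Mean = 47/(47+17) = 47/64 = 0.734.
Difference = 0.734 − 0.742 = -0.008.

-0.008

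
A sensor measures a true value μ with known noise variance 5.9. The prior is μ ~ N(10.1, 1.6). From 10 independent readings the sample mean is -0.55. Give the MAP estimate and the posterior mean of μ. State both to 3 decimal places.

MAP: 2.319. Posterior mean: 2.319.

Posterior for μ is Normal. Precision-weighted mean: (1/1.6·10.1 + 10/5.9·-0.55) / (1/1.6 + 10/5.9) = 2.319.
A Normal posterior is symmetric, so mode = mean.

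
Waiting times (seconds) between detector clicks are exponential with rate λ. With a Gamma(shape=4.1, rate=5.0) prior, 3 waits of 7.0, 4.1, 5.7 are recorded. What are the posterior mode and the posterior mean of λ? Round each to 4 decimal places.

Σ times = 16.8. Posterior: Gamma(shape = 4.1+3 = 7.1, rate = 5.0+16.8 = 21.8).
Mode = (α−1)/β = 6.1/21.8 = 0.2798.
Mean = α/β = 7.1/21.8 = 0.3257.

MAP = 0.2798, posterior mean = 0.3257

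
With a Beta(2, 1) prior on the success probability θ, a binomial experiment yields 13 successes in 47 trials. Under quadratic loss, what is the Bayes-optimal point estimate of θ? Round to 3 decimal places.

Posterior: Beta(2+13, 1+34) = Beta(15, 35).
Mode = (15−1)/(15+35−2) = 14/48 = 0.292.
Mean = 15/(15+35) = 15/50 = 0.300.
Quadratic loss ⇒ the optimal estimator is the posterior mean.

0.300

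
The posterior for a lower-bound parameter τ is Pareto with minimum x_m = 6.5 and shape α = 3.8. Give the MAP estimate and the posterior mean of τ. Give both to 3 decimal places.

τ_MAP = 6.500, E[τ|data] = 8.821

The Pareto density is strictly decreasing on [x_m, ∞), so the mode is x_m = 6.500.
Mean = α·x_m/(α−1) = 3.8·6.5/2.8 = 8.821.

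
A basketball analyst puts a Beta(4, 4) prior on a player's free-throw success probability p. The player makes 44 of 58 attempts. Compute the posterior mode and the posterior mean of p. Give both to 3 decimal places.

MAP = 0.734, posterior mean = 0.727

Posterior: Beta(4+44, 4+14) = Beta(48, 18).
Mode = (48−1)/(48+18−2) = 47/64 = 0.734.
Mean = 48/(48+18) = 48/66 = 0.727.
Mode > mean: the posterior has a left tail.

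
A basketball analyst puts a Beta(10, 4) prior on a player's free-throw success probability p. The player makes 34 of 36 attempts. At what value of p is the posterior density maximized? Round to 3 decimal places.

Posterior: Beta(10+34, 4+2) = Beta(44, 6).
Mode = (44−1)/(44+6−2) = 43/48 = 0.896.
Mean = 44/(44+6) = 44/50 = 0.880.
This is the posterior mode — the MAP estimate.

0.896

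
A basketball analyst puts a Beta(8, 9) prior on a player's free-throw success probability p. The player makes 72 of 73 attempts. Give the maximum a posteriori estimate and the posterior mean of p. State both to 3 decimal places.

MAP = 0.898, posterior mean = 0.889

Posterior: Beta(8+72, 9+1) = Beta(80, 10).
Mode = (80−1)/(80+10−2) = 79/88 = 0.898.
Mean = 80/(80+10) = 80/90 = 0.889.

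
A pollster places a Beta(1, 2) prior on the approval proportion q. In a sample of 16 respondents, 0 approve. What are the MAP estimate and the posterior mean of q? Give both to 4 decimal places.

Posterior: Beta(1+0, 2+16) = Beta(1, 18).
Since α = 1 ≤ 1 and β > 1, the Beta density is monotone decreasing on [0,1]; the mode is at 0.
Mean = 1/(1+18) = 0.0526.

MAP: 0.0000. Posterior mean: 0.0526.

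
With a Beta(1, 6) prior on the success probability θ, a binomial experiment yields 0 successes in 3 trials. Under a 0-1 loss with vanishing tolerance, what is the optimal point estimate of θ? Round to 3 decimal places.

0.000

Posterior: Beta(1+0, 6+3) = Beta(1, 9).
Since α = 1 ≤ 1 and β > 1, the Beta density is monotone decreasing on [0,1]; the mode is at 0.
Mean = 1/(1+9) = 0.100.
This is the posterior mode — the MAP estimate.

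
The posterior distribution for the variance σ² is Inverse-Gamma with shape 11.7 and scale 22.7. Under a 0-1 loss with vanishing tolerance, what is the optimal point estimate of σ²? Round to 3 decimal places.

1.787

Mode = β/(α+1) = 22.7/12.7 = 1.787.
Mean = β/(α−1) = 22.7/10.7 = 2.121.
This is the posterior mode — the MAP estimate.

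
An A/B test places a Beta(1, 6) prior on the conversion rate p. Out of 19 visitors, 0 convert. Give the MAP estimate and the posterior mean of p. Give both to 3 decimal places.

MAP: 0.000. Posterior mean: 0.038.

Posterior: Beta(1+0, 6+19) = Beta(1, 25).
Since α = 1 ≤ 1 and β > 1, the Beta density is monotone decreasing on [0,1]; the mode is at 0.
Mean = 1/(1+25) = 0.038.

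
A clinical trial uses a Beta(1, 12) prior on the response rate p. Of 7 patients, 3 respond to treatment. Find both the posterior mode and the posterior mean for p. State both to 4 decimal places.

MAP = 0.1667; posterior mean = 0.2000

Posterior: Beta(1+3, 12+4) = Beta(4, 16).
Mode = (4−1)/(4+16−2) = 3/18 = 0.1667.
Mean = 4/(4+16) = 4/20 = 0.2000.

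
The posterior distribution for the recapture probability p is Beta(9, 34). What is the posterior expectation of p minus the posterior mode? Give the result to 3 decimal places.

0.014

Mode = (9−1)/(9+34−2) = 8/41 = 0.195.
Mean = 9/(9+34) = 9/43 = 0.209.
Difference = 0.209 − 0.195 = 0.014.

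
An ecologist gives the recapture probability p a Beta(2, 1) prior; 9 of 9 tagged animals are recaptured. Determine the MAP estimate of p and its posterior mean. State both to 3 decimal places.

MAP estimate = 1.000, posterior mean = 0.917

Posterior: Beta(2+9, 1+0) = Beta(11, 1).
Since β = 1 ≤ 1 and α > 1, the Beta density is monotone increasing on [0,1]; the mode is at 1.
Mean = 11/(11+1) = 0.917.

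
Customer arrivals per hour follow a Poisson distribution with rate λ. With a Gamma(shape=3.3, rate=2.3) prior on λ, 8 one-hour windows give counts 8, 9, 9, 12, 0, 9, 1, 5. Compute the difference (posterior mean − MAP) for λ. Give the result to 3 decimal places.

Σ counts = 53. Posterior: Gamma(shape = 3.3+53 = 56.3, rate = 2.3+8 = 10.3).
Mode = (α−1)/β = 55.3/10.3 = 5.369.
Mean = α/β = 56.3/10.3 = 5.466.
Difference = 5.466 − 5.369 = 0.097.

0.097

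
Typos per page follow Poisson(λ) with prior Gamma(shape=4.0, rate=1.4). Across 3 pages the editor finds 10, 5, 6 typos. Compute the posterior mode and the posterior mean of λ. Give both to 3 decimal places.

Σ counts = 21. Posterior: Gamma(shape = 4.0+21 = 25.0, rate = 1.4+3 = 4.4).
Mode = (α−1)/β = 24.0/4.4 = 5.455.
Mean = α/β = 25.0/4.4 = 5.682.
The mean is pulled above the mode by the posterior's right skew.

MAP = 5.455; posterior mean = 5.682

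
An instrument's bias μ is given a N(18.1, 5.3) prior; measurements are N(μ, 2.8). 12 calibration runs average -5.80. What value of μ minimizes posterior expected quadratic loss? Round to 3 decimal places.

-4.792

Posterior for μ is Normal. Precision-weighted mean: (1/5.3·18.1 + 12/2.8·-5.80) / (1/5.3 + 12/2.8) = -4.792.
A Normal posterior is symmetric, so mode = mean.
Quadratic loss ⇒ the optimal estimator is the posterior mean.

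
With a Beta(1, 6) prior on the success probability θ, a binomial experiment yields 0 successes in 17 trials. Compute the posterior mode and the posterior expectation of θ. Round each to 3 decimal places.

MAP = 0.000, posterior mean = 0.042

Posterior: Beta(1+0, 6+17) = Beta(1, 23).
Since α = 1 ≤ 1 and β > 1, the Beta density is monotone decreasing on [0,1]; the mode is at 0.
Mean = 1/(1+23) = 0.042.
The posterior is right-skewed, so the mean exceeds the mode.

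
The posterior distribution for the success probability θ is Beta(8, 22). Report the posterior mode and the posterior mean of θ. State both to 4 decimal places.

posterior mode = 0.2500, posterior mean = 0.2667

Mode = (8−1)/(8+22−2) = 7/28 = 0.2500.
Mean = 8/(8+22) = 8/30 = 0.2667.
Mean > mode: the posterior has a right tail.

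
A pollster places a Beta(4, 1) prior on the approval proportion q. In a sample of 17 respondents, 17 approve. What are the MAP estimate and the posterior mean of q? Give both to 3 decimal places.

q_MAP = 1.000, E[q|data] = 0.955

Posterior: Beta(4+17, 1+0) = Beta(21, 1).
Since β = 1 ≤ 1 and α > 1, the Beta density is monotone increasing on [0,1]; the mode is at 1.
Mean = 21/(21+1) = 0.955.
Left-skewed posterior ⇒ mean < mode.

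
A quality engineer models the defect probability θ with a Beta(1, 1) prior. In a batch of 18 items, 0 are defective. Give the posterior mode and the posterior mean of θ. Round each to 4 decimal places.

θ_MAP = 0.0000, E[θ|data] = 0.0500

Posterior: Beta(1+0, 1+18) = Beta(1, 19).
Since α = 1 ≤ 1 and β > 1, the Beta density is monotone decreasing on [0,1]; the mode is at 0.
Mean = 1/(1+19) = 0.0500.
The posterior is right-skewed, so the mean exceeds the mode.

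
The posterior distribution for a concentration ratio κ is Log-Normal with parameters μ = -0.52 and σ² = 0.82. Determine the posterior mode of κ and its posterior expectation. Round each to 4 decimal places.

MAP = 0.2618; posterior mean = 0.8958

Mode = exp(μ − σ²) = exp(-1.34) = 0.2618.
Mean = exp(μ + σ²/2) = exp(-0.110) = 0.8958.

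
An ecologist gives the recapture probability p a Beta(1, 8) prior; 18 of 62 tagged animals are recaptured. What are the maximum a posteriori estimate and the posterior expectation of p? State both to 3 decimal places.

Posterior: Beta(1+18, 8+44) = Beta(19, 52).
Mode = (19−1)/(19+52−2) = 18/69 = 0.261.
Mean = 19/(19+52) = 19/71 = 0.268.

p_MAP = 0.261, E[p|data] = 0.268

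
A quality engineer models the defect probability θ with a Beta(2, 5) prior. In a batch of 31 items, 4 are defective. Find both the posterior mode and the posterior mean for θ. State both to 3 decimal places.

Posterior: Beta(2+4, 5+27) = Beta(6, 32).
Mode = (6−1)/(6+32−2) = 5/36 = 0.139.
Mean = 6/(6+32) = 6/38 = 0.158.

MAP: 0.139. Posterior mean: 0.158.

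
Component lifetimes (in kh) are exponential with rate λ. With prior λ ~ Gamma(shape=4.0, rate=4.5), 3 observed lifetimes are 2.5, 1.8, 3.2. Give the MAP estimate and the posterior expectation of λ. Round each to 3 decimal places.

Σ times = 7.5. Posterior: Gamma(shape = 4.0+3 = 7.0, rate = 4.5+7.5 = 12.0).
Mode = (α−1)/β = 6.0/12.0 = 0.500.
Mean = α/β = 7.0/12.0 = 0.583.

λ_MAP = 0.500, E[λ|data] = 0.583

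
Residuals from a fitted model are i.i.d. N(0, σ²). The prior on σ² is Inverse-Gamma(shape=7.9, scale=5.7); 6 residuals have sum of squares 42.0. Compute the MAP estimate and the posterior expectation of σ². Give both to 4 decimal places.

Posterior: Inverse-Gamma(shape = 7.9+6/2 = 10.9, scale = 5.7+42.0/2 = 26.7).
Mode = β/(α+1) = 26.7/11.9 = 2.2437.
Mean = β/(α−1) = 26.7/9.9 = 2.6970.

MAP = 2.2437; posterior mean = 2.6970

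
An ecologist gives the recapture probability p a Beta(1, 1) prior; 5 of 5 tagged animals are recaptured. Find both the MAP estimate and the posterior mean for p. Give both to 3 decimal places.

MAP estimate = 1.000, posterior mean = 0.857

Posterior: Beta(1+5, 1+0) = Beta(6, 1).
Since β = 1 ≤ 1 and α > 1, the Beta density is monotone increasing on [0,1]; the mode is at 1.
Mean = 6/(6+1) = 0.857.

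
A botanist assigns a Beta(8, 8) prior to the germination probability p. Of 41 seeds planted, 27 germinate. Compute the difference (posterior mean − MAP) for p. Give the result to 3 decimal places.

Posterior: Beta(8+27, 8+14) = Beta(35, 22).
Mode = (35−1)/(35+22−2) = 34/55 = 0.618.
Mean = 35/(35+22) = 35/57 = 0.614.
Difference = 0.614 − 0.618 = -0.004.
The mean is pulled below the mode by the posterior's left skew.

-0.004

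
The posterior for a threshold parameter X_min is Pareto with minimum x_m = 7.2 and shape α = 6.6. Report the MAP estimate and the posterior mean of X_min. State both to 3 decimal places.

The Pareto density is strictly decreasing on [x_m, ∞), so the mode is x_m = 7.200.
Mean = α·x_m/(α−1) = 6.6·7.2/5.6 = 8.486.
The posterior is right-skewed, so the mean exceeds the mode.

MAP = 7.200, posterior mean = 8.486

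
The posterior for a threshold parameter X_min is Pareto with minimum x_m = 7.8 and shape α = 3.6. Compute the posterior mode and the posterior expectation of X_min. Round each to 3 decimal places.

MAP = 7.800, posterior mean = 10.800

The Pareto density is strictly decreasing on [x_m, ∞), so the mode is x_m = 7.800.
Mean = α·x_m/(α−1) = 3.6·7.8/2.6 = 10.800.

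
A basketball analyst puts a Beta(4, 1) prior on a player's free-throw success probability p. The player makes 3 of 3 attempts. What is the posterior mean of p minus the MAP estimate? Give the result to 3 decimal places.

Posterior: Beta(4+3, 1+0) = Beta(7, 1).
Since β = 1 ≤ 1 and α > 1, the Beta density is monotone increasing on [0,1]; the mode is at 1.
Mean = 7/(7+1) = 0.875.
Difference = 0.875 − 1.000 = -0.125.
Mode > mean: the posterior has a left tail.

-0.125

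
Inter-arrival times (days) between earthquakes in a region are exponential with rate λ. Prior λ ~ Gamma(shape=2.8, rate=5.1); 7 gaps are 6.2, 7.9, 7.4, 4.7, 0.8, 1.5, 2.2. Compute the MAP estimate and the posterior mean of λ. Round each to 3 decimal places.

MAP = 0.246; posterior mean = 0.274

Σ times = 30.7. Posterior: Gamma(shape = 2.8+7 = 9.8, rate = 5.1+30.7 = 35.8).
Mode = (α−1)/β = 8.8/35.8 = 0.246.
Mean = α/β = 9.8/35.8 = 0.274.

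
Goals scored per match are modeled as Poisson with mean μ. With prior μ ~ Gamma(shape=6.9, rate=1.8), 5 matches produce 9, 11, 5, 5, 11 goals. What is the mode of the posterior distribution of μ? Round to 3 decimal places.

6.897

Σ counts = 41. Posterior: Gamma(shape = 6.9+41 = 47.9, rate = 1.8+5 = 6.8).
Mode = (α−1)/β = 46.9/6.8 = 6.897.
Mean = α/β = 47.9/6.8 = 7.044.
This is the posterior mode — the MAP estimate.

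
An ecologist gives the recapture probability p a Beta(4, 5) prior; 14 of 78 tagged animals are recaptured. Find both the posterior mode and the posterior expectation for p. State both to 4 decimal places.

MAP: 0.2000. Posterior mean: 0.2069.

Posterior: Beta(4+14, 5+64) = Beta(18, 69).
Mode = (18−1)/(18+69−2) = 17/85 = 0.2000.
Mean = 18/(18+69) = 18/87 = 0.2069.
Mean > mode: the posterior has a right tail.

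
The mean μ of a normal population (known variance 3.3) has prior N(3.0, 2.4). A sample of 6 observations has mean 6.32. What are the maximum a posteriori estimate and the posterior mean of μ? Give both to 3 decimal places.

MAP = 5.701; posterior mean = 5.701

Posterior for μ is Normal. Precision-weighted mean: (1/2.4·3.0 + 6/3.3·6.32) / (1/2.4 + 6/3.3) = 5.701.
A Normal posterior is symmetric, so mode = mean.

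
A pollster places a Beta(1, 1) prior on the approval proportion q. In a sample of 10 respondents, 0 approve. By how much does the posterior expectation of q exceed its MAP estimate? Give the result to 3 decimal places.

Posterior: Beta(1+0, 1+10) = Beta(1, 11).
Since α = 1 ≤ 1 and β > 1, the Beta density is monotone decreasing on [0,1]; the mode is at 0.
Mean = 1/(1+11) = 0.083.
Difference = 0.083 − 0.000 = 0.083.
Mean > mode: the posterior has a right tail.

0.083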